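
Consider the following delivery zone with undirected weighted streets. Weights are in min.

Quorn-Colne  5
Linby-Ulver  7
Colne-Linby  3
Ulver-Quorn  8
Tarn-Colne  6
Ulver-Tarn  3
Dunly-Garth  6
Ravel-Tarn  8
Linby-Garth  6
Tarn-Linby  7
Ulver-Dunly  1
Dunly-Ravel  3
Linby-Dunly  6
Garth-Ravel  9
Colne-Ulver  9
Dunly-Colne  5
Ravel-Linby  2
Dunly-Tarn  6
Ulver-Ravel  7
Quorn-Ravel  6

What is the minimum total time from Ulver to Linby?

Settle nodes by increasing distance from Ulver:
Ulver: 0
Dunly: 1  (via Ulver)
Tarn: 3  (via Ulver)
Ravel: 4  (via Dunly)
Linby: 6  (via Ravel)
Shortest route: Ulver–Dunly–Ravel–Linby = 6 min.

6 min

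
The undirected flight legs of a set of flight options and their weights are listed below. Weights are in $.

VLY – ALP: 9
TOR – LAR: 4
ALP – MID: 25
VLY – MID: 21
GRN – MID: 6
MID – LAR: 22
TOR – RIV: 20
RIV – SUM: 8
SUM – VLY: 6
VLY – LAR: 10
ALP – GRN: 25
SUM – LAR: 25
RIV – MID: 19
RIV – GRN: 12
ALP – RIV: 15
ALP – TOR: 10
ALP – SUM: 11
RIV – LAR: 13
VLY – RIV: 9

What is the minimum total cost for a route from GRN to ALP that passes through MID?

Best GRN to MID: GRN–MID costing 6
Shortest MID→ALP: MID–ALP = 25
Total via MID: 6 + 25 = $31.

$31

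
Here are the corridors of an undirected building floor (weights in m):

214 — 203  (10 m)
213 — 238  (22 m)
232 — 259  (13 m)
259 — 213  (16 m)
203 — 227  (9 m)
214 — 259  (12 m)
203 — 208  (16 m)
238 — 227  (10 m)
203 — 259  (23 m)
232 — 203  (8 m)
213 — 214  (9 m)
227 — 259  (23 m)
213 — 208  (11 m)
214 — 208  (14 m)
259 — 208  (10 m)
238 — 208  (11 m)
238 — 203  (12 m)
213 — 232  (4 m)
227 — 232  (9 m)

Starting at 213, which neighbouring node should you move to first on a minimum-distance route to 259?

259

Compare a few routes:
213 → 232 → 259: 4+13 = 17
213 → 259: 16 = 16
213 → 208 → 259: 11+10 = 21
The minimum is 16 m via 213 → 259.
So from 213 the first move is to 259.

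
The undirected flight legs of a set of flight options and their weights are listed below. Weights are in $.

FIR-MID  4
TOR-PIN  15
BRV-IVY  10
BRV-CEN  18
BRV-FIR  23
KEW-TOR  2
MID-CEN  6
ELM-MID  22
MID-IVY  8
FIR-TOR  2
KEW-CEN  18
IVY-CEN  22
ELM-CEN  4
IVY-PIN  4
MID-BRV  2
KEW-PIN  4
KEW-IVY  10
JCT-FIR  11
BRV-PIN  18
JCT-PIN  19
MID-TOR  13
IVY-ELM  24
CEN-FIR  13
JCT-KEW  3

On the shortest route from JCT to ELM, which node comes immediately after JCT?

Candidate routes:
JCT → KEW → TOR → FIR → MID → CEN → ELM: 3+2+2+4+6+4 = 21
JCT → KEW → TOR → FIR → CEN → ELM: 3+2+2+13+4 = 24
JCT → FIR → MID → CEN → ELM: 11+4+6+4 = 25
The minimum is $21 via JCT → KEW → TOR → FIR → MID → CEN → ELM.
So from JCT the first move is to KEW.

KEW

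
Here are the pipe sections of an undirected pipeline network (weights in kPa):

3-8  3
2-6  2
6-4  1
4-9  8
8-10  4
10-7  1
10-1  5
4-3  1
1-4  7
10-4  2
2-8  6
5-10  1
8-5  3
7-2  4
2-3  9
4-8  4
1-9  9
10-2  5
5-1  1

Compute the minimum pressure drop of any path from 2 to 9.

Enumerating some paths:
2 - 10 - 4 - 9: 5+2+8 = 15
2 - 6 - 4 - 9: 2+1+8 = 11
Cheapest is 2 - 6 - 4 - 9 at 11 kPa.

11 kPa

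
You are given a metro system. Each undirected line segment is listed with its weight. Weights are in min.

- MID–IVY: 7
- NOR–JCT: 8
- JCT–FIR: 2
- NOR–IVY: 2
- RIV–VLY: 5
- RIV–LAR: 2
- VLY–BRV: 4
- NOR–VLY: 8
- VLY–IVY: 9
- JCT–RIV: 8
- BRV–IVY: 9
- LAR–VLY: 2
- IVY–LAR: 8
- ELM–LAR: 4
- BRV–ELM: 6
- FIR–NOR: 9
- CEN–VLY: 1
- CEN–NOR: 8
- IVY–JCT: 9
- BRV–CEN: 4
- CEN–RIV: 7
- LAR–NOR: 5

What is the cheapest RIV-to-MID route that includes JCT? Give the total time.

Best RIV to JCT: RIV–JCT costing 8
Best JCT to MID: JCT–IVY–MID costing 16
Total via JCT: 8 + 16 = 24 min.

24 min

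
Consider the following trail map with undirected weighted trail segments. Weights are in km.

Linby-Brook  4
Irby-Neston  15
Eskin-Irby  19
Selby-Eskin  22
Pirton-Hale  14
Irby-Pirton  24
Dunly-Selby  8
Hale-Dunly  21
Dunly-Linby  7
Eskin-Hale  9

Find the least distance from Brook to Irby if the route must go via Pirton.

70 km

Best Brook to Pirton: Brook–Linby–Dunly–Hale–Pirton costing 46
Best Pirton to Irby: Pirton–Irby costing 24
Total via Pirton: 46 + 24 = 70 km.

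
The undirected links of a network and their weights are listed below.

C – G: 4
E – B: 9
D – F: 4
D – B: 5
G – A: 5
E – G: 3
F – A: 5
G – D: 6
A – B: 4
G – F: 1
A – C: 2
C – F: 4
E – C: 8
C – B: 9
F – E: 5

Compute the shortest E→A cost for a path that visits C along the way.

9

Shortest E→C: E → G → C = 7
Shortest C→A: C → A = 2
Total via C: 7 + 2 = 9.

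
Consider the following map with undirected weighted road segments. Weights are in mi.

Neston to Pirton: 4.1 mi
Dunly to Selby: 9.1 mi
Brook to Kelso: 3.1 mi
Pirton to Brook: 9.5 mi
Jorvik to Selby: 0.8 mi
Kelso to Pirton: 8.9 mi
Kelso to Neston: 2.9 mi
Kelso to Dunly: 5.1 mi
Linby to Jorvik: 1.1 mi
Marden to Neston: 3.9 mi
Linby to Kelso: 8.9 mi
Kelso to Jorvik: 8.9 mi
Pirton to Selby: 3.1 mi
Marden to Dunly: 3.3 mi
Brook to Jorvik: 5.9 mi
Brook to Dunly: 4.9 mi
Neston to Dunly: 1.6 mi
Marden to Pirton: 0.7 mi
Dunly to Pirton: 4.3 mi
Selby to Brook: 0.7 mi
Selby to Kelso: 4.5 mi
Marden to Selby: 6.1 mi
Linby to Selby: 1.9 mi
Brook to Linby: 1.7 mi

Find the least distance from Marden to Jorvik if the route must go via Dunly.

Best Marden to Dunly: Marden–Dunly costing 3.3
Best Dunly to Jorvik: Dunly–Brook–Selby–Jorvik costing 6.4
Total via Dunly: 3.3 + 6.4 = 9.7 mi.

9.7 mi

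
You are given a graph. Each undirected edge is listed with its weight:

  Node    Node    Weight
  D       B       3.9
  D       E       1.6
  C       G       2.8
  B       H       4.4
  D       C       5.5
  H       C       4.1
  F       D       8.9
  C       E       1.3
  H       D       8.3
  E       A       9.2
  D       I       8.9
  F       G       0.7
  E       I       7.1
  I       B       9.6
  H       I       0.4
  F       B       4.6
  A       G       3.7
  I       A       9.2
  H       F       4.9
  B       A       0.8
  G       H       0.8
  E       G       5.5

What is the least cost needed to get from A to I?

Running Dijkstra from A:
A: 0
B: 0.8  (via A)
G: 3.7  (via A)
F: 4.4  (via G)
H: 4.5  (via G)
D: 4.7  (via B)
I: 4.9  (via H)
Shortest route: A–G–H–I = 4.9.

4.9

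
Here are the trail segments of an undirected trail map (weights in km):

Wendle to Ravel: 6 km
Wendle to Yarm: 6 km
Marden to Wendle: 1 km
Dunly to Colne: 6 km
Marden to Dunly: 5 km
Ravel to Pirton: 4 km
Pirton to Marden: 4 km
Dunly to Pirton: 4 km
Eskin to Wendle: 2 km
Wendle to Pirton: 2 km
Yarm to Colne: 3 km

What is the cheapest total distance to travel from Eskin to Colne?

11 km

Enumerating some paths:
Eskin - Wendle - Marden - Dunly - Colne: 2+1+5+6 = 14
Eskin - Wendle - Marden - Pirton - Dunly - Colne: 2+1+4+4+6 = 17
Eskin - Wendle - Pirton - Dunly - Colne: 2+2+4+6 = 14
Eskin - Wendle - Yarm - Colne: 2+6+3 = 11
The minimum is 11 km via Eskin - Wendle - Yarm - Colne.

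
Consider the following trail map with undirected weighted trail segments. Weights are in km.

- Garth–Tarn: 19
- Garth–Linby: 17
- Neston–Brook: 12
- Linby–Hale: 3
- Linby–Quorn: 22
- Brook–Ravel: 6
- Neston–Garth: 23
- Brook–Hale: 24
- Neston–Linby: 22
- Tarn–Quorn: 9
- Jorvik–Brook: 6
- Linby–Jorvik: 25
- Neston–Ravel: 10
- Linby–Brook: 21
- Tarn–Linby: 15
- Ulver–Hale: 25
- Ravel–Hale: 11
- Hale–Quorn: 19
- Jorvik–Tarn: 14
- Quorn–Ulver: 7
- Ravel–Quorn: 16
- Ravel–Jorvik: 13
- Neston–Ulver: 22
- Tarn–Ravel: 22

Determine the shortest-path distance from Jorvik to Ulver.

Shortest distances from Jorvik:
Jorvik: 0
Brook: 6  (via Jorvik)
Ravel: 12  (via Brook)
Tarn: 14  (via Jorvik)
Neston: 18  (via Brook)
Quorn: 23  (via Tarn)
Hale: 23  (via Ravel)
Linby: 25  (via Jorvik)
Ulver: 30  (via Quorn)
Shortest route: Jorvik → Tarn → Quorn → Ulver = 30 km.

30 km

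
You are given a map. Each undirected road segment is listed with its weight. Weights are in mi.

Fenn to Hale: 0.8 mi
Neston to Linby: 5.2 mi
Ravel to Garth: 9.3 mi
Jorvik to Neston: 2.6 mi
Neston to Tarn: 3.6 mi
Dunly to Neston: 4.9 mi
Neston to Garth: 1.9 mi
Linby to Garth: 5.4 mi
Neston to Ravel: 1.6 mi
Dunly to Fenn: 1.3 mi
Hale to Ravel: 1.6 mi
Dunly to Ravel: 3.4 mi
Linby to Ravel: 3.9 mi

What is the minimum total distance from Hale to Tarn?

6.8 mi

Running Dijkstra from Hale:
Hale: 0
Fenn: 0.8  (via Hale)
Ravel: 1.6  (via Hale)
Dunly: 2.1  (via Fenn)
Neston: 3.2  (via Ravel)
Garth: 5.1  (via Neston)
Linby: 5.5  (via Ravel)
Jorvik: 5.8  (via Neston)
Tarn: 6.8  (via Neston)
Shortest route: Hale → Ravel → Neston → Tarn = 6.8 mi.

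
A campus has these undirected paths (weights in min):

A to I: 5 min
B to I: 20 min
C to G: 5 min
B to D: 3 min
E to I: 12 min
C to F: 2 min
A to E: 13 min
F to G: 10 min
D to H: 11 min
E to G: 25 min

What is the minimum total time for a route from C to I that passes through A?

48 min

Best C to A: C → G → E → A costing 43
Best A to I: A → I costing 5
Total via A: 43 + 5 = 48 min.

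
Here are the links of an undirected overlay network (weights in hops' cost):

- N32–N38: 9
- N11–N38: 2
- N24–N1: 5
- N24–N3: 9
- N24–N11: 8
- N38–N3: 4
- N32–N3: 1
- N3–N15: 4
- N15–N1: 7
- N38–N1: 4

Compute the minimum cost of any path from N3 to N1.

Shortest distances from N3:
N3: 0
N32: 1  (via N3)
N38: 4  (via N3)
N15: 4  (via N3)
N11: 6  (via N38)
N1: 8  (via N38)
Shortest route: N3 → N38 → N1 = 8 hops' cost.

8 hops' cost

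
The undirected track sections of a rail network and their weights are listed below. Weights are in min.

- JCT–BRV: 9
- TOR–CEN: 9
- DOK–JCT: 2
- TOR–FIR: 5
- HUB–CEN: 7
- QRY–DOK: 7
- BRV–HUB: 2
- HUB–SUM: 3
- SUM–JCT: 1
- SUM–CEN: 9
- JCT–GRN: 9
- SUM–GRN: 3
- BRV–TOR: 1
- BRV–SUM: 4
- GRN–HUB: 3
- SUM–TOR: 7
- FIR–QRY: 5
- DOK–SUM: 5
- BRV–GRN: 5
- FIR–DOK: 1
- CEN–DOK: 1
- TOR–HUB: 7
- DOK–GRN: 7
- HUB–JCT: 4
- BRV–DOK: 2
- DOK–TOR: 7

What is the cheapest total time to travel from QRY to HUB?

Settle nodes by increasing distance from QRY:
QRY: 0
FIR: 5  (via QRY)
DOK: 6  (via FIR)
CEN: 7  (via DOK)
BRV: 8  (via DOK)
JCT: 8  (via DOK)
SUM: 9  (via JCT)
TOR: 9  (via BRV)
HUB: 10  (via BRV)
Shortest route: QRY–FIR–DOK–BRV–HUB = 10 min.

10 min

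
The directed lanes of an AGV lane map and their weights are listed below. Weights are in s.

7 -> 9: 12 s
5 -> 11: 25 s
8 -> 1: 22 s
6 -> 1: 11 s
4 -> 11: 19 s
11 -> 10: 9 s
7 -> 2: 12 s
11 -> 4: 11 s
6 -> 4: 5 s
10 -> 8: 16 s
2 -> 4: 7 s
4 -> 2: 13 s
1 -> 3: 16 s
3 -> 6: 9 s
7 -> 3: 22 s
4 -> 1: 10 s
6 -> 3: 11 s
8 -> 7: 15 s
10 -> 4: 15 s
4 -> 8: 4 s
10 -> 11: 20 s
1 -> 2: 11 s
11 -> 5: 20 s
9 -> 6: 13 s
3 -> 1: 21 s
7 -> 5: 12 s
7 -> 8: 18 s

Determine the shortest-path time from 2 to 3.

33 s

Compare a few routes:
2–4–8–1–3: 7+4+22+16 = 49
2–4–8–7–9–6–3: 7+4+15+12+13+11 = 62
2–4–8–7–3: 7+4+15+22 = 48
2–4–1–3: 7+10+16 = 33
Cheapest is 2–4–1–3 at 33 s.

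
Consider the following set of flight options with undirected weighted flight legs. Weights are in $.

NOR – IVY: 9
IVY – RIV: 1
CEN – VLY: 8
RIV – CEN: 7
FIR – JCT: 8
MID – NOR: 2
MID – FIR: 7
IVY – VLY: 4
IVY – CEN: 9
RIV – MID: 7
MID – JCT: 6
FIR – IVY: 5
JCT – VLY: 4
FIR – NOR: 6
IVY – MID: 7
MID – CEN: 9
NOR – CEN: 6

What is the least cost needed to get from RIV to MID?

$7

Settle nodes by increasing distance from RIV:
RIV: 0
IVY: 1  (via RIV)
VLY: 5  (via IVY)
FIR: 6  (via IVY)
MID: 7  (via RIV)
Shortest route: RIV → MID = $7.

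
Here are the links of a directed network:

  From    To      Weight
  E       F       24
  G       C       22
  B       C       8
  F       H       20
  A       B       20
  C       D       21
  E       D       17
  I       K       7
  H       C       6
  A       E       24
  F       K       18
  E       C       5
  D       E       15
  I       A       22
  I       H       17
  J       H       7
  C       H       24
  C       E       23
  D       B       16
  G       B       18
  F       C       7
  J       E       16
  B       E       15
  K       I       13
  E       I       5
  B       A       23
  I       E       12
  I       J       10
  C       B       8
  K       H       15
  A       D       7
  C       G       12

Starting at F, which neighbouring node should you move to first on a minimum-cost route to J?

K

Candidate routes:
F → K → I → J: 18+13+10 = 41
F → C → E → I → J: 7+23+5+10 = 45
Cheapest is F → K → I → J at 41.
So from F the first move is to K.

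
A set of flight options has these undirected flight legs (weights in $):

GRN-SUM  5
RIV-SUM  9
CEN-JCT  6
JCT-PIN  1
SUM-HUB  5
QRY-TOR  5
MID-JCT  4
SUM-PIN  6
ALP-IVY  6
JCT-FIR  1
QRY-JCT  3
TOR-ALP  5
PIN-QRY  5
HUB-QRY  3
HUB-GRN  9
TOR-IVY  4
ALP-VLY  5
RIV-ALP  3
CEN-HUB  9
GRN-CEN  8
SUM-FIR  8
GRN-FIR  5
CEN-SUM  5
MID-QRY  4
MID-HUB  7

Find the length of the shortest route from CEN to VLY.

Running Dijkstra from CEN:
CEN: 0
SUM: 5  (via CEN)
JCT: 6  (via CEN)
FIR: 7  (via JCT)
PIN: 7  (via JCT)
GRN: 8  (via CEN)
QRY: 9  (via JCT)
HUB: 9  (via CEN)
MID: 10  (via JCT)
TOR: 14  (via QRY)
RIV: 14  (via SUM)
ALP: 17  (via RIV)
IVY: 18  (via TOR)
VLY: 22  (via ALP)
Shortest route: CEN–SUM–RIV–ALP–VLY = $22.

$22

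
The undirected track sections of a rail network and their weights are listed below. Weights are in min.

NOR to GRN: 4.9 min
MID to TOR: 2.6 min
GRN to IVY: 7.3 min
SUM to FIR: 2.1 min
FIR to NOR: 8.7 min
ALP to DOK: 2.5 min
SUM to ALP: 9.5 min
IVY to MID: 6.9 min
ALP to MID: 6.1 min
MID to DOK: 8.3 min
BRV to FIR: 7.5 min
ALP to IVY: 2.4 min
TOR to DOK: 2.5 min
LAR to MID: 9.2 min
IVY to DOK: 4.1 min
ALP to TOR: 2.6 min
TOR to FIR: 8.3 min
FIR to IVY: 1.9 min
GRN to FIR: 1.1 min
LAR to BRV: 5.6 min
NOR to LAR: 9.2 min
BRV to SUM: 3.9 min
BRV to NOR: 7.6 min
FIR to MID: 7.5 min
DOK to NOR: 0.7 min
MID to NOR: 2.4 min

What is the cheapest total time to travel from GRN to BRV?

Enumerating some paths:
GRN - FIR - BRV: 1.1+7.5 = 8.6
GRN - FIR - SUM - BRV: 1.1+2.1+3.9 = 7.1
Cheapest is GRN - FIR - SUM - BRV at 7.1 min.

7.1 min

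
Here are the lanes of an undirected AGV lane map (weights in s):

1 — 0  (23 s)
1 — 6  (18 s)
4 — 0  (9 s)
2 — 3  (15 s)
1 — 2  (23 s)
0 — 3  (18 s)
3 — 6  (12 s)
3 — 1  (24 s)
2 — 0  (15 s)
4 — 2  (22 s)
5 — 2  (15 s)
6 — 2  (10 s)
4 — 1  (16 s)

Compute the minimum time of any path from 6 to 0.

Enumerating some paths:
6 - 3 - 0: 12+18 = 30
6 - 2 - 0: 10+15 = 25
6 - 1 - 0: 18+23 = 41
6 - 2 - 4 - 0: 10+22+9 = 41
Cheapest is 6 - 2 - 0 at 25 s.

25 s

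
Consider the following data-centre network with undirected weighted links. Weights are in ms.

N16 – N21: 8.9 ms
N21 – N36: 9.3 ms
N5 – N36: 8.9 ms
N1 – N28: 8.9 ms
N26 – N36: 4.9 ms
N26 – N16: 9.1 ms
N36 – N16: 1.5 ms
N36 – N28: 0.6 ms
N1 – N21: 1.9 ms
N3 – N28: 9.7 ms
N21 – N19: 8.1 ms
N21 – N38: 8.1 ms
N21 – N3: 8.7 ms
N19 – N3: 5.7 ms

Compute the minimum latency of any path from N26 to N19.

20.9 ms

Enumerating some paths:
N26–N36–N21–N19: 4.9+9.3+8.1 = 22.3
N26–N36–N28–N3–N19: 4.9+0.6+9.7+5.7 = 20.9
Cheapest is N26–N36–N28–N3–N19 at 20.9 ms.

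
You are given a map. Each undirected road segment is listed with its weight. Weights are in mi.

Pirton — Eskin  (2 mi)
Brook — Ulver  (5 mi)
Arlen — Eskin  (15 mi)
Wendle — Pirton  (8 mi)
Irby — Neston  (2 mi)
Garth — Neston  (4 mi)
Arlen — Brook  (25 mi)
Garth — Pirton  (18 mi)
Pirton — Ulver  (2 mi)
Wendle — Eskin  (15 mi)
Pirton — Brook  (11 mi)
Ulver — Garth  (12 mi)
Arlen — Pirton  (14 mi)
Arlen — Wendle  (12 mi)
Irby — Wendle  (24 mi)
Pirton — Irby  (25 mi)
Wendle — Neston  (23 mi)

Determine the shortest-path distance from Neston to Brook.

Candidate routes:
Neston–Garth–Ulver–Pirton–Brook: 4+12+2+11 = 29
Neston–Garth–Pirton–Ulver–Brook: 4+18+2+5 = 29
Neston–Garth–Ulver–Brook: 4+12+5 = 21
The minimum is 21 mi via Neston–Garth–Ulver–Brook.

21 mi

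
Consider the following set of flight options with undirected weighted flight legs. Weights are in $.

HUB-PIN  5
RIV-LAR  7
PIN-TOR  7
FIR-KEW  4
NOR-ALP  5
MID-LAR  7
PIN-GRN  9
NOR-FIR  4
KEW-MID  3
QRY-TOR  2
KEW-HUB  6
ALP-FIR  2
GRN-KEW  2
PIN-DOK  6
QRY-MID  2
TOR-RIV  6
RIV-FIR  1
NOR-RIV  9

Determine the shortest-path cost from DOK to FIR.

$20

Shortest distances from DOK:
DOK: 0
PIN: 6  (via DOK)
HUB: 11  (via PIN)
TOR: 13  (via PIN)
QRY: 15  (via TOR)
GRN: 15  (via PIN)
MID: 17  (via QRY)
KEW: 17  (via HUB)
RIV: 19  (via TOR)
FIR: 20  (via RIV)
Shortest route: DOK → PIN → TOR → RIV → FIR = $20.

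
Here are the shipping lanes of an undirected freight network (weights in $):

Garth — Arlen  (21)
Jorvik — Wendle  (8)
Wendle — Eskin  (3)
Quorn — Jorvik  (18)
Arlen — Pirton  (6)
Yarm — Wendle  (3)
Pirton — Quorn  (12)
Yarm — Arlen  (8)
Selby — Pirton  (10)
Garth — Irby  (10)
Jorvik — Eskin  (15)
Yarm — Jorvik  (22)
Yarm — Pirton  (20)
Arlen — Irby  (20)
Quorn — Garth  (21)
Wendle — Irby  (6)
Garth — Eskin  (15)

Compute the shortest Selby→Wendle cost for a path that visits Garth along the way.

Best Selby to Garth: Selby–Pirton–Arlen–Garth costing 37
Shortest Garth→Wendle: Garth–Irby–Wendle = 16
Total via Garth: 37 + 16 = $53.

$53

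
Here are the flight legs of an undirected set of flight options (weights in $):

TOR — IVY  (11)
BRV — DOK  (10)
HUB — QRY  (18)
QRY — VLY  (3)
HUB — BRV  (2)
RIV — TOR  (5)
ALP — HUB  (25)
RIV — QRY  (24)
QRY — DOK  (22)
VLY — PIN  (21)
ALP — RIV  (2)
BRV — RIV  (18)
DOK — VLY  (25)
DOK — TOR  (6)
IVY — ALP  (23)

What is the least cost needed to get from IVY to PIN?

Candidate routes:
IVY - TOR - DOK - VLY - PIN: 11+6+25+21 = 63
IVY - TOR - RIV - QRY - VLY - PIN: 11+5+24+3+21 = 64
IVY - TOR - DOK - BRV - HUB - QRY - VLY - PIN: 11+6+10+2+18+3+21 = 71
Cheapest is IVY - TOR - DOK - VLY - PIN at $63.

$63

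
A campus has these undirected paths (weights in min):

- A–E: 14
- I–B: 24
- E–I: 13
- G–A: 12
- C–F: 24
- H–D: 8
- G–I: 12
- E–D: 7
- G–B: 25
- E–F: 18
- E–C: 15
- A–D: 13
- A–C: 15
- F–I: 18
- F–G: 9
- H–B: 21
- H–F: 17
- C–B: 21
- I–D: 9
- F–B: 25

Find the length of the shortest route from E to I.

13 min

Running Dijkstra from E:
E: 0
D: 7  (via E)
I: 13  (via E)
Shortest route: E → I = 13 min.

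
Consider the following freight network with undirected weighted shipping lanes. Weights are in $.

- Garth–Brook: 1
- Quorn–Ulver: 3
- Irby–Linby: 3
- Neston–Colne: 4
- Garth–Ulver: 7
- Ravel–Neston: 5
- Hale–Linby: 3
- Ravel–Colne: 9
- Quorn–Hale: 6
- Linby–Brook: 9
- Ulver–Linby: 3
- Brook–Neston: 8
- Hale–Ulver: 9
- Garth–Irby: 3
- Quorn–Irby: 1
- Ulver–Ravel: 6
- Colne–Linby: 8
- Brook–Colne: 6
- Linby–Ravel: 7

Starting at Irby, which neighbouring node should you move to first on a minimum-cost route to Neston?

Compare a few routes:
Irby–Garth–Brook–Colne–Neston: 3+1+6+4 = 14
Irby–Garth–Brook–Neston: 3+1+8 = 12
The minimum is $12 via Irby–Garth–Brook–Neston.
So from Irby the first move is to Garth.

Garth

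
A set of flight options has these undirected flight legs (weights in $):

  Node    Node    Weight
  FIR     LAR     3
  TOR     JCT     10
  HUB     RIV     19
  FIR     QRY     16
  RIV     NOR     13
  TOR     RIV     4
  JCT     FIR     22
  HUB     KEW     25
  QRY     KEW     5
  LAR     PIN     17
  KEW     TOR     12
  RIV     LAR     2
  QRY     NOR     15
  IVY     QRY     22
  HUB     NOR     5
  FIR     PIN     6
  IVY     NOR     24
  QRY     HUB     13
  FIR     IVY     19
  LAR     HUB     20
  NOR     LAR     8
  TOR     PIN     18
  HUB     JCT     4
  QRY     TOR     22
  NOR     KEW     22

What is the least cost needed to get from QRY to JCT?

Compare a few routes:
QRY → HUB → JCT: 13+4 = 17
QRY → TOR → JCT: 22+10 = 32
QRY → KEW → TOR → JCT: 5+12+10 = 27
QRY → NOR → HUB → JCT: 15+5+4 = 24
The minimum is $17 via QRY → HUB → JCT.

$17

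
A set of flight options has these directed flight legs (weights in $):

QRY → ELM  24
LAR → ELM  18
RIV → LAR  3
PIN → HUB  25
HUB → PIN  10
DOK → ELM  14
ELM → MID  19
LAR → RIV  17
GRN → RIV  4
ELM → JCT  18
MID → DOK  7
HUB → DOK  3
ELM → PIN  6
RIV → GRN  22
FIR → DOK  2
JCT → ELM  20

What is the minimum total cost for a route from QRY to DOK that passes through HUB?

Shortest QRY→HUB: QRY–ELM–PIN–HUB = 55
Shortest HUB→DOK: HUB–DOK = 3
Total via HUB: 55 + 3 = $58.

$58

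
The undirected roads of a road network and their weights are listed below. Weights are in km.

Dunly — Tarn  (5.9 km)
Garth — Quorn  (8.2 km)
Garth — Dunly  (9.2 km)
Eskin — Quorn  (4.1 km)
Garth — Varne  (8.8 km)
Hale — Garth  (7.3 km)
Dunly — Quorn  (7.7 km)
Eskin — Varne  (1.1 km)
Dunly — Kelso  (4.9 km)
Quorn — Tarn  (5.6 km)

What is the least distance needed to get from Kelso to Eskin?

Running Dijkstra from Kelso:
Kelso: 0
Dunly: 4.9  (via Kelso)
Tarn: 10.8  (via Dunly)
Quorn: 12.6  (via Dunly)
Garth: 14.1  (via Dunly)
Eskin: 16.7  (via Quorn)
Shortest route: Kelso–Dunly–Quorn–Eskin = 16.7 km.

16.7 km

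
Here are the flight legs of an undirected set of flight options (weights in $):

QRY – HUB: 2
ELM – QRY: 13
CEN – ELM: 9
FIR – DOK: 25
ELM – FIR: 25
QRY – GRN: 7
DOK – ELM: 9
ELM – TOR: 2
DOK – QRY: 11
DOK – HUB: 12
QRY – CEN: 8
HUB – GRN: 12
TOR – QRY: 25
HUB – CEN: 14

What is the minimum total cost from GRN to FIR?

Settle nodes by increasing distance from GRN:
GRN: 0
QRY: 7  (via GRN)
HUB: 9  (via QRY)
CEN: 15  (via QRY)
DOK: 18  (via QRY)
ELM: 20  (via QRY)
TOR: 22  (via ELM)
FIR: 43  (via DOK)
Shortest route: GRN–QRY–DOK–FIR = $43.

$43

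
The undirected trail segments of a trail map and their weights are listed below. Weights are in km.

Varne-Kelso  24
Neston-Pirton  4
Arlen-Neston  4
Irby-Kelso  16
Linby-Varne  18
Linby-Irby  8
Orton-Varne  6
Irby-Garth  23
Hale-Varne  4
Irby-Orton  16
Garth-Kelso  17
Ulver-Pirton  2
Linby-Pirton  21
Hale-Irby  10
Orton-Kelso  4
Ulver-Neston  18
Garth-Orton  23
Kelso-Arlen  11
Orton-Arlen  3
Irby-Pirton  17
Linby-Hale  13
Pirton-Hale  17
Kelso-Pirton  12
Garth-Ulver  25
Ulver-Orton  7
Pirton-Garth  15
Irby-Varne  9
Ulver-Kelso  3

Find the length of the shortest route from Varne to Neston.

Shortest distances from Varne:
Varne: 0
Hale: 4  (via Varne)
Orton: 6  (via Varne)
Arlen: 9  (via Orton)
Irby: 9  (via Varne)
Kelso: 10  (via Orton)
Neston: 13  (via Arlen)
Shortest route: Varne–Orton–Arlen–Neston = 13 km.

13 km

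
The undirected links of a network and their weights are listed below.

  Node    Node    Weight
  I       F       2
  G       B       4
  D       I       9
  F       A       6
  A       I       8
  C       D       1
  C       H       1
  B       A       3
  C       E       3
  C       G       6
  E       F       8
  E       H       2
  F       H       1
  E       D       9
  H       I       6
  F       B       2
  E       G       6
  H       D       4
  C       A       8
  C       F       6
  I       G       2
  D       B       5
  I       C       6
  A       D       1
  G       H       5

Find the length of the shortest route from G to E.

Settle nodes by increasing distance from G:
G: 0
I: 2  (via G)
B: 4  (via G)
F: 4  (via I)
H: 5  (via G)
C: 6  (via G)
E: 6  (via G)
Shortest route: G–E = 6.

6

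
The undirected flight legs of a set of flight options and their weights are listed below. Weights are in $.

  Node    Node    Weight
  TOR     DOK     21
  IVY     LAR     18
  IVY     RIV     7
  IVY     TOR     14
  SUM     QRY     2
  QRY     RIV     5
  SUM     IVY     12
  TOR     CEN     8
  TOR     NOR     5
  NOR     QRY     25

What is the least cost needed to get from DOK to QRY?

Shortest distances from DOK:
DOK: 0
TOR: 21  (via DOK)
NOR: 26  (via TOR)
CEN: 29  (via TOR)
IVY: 35  (via TOR)
RIV: 42  (via IVY)
SUM: 47  (via IVY)
QRY: 47  (via RIV)
Shortest route: DOK–TOR–IVY–RIV–QRY = $47.

$47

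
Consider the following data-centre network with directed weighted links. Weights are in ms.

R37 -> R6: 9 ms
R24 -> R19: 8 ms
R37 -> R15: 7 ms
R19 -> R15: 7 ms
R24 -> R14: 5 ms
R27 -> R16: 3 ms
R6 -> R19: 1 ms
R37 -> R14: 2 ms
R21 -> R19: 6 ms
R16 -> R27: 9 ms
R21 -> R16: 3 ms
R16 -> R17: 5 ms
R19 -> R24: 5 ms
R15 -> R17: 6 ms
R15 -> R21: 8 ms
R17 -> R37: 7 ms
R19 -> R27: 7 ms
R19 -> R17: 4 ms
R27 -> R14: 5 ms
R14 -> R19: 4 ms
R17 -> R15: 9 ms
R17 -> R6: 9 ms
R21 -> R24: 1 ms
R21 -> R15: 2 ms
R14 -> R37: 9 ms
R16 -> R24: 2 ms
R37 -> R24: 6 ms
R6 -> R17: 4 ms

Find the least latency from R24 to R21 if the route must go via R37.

29 ms

Shortest R24→R37: R24–R14–R37 = 14
Shortest R37→R21: R37–R15–R21 = 15
Total via R37: 14 + 15 = 29 ms.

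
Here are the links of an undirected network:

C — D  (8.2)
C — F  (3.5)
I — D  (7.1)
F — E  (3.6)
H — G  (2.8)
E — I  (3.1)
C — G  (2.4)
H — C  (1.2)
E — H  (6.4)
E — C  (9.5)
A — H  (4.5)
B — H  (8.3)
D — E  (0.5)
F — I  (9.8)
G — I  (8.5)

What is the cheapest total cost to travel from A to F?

Compare a few routes:
A → H → G → C → F: 4.5+2.8+2.4+3.5 = 13.2
A → H → C → F: 4.5+1.2+3.5 = 9.2
A → H → E → F: 4.5+6.4+3.6 = 14.5
Cheapest is A → H → C → F at 9.2.

9.2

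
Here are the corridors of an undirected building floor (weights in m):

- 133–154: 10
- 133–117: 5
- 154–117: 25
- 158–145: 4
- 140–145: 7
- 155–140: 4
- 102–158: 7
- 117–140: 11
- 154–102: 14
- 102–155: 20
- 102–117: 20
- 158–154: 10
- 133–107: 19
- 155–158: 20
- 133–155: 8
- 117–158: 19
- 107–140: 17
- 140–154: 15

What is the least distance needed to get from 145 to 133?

Compare a few routes:
145 → 140 → 155 → 133: 7+4+8 = 19
145 → 140 → 117 → 133: 7+11+5 = 23
145 → 158 → 154 → 133: 4+10+10 = 24
Cheapest is 145 → 140 → 155 → 133 at 19 m.

19 m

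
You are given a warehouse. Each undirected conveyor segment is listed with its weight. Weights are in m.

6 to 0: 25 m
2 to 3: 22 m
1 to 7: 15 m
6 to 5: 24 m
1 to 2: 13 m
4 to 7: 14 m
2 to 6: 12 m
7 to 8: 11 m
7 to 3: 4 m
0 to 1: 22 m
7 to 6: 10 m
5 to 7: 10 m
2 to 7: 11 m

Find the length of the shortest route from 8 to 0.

46 m

Running Dijkstra from 8:
8: 0
7: 11  (via 8)
3: 15  (via 7)
5: 21  (via 7)
6: 21  (via 7)
2: 22  (via 7)
4: 25  (via 7)
1: 26  (via 7)
0: 46  (via 6)
Shortest route: 8–7–6–0 = 46 m.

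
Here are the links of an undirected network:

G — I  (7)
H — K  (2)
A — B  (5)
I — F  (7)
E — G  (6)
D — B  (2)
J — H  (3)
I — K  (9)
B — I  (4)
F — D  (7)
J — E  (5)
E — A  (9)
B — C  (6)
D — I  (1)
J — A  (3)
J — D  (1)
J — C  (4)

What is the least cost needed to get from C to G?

Enumerating some paths:
C–B–D–I–G: 6+2+1+7 = 16
C–J–E–G: 4+5+6 = 15
C–J–D–I–G: 4+1+1+7 = 13
The minimum is 13 via C–J–D–I–G.

13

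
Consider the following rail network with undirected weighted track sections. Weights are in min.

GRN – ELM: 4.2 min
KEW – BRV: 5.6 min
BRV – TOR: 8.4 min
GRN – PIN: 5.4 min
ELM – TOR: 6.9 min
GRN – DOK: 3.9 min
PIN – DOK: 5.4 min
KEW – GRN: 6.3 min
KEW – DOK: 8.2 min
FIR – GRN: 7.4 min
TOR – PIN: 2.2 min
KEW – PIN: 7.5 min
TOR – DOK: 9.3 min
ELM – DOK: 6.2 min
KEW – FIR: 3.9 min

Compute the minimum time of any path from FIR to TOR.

13.6 min

Compare a few routes:
FIR–KEW–PIN–TOR: 3.9+7.5+2.2 = 13.6
FIR–GRN–PIN–TOR: 7.4+5.4+2.2 = 15
The minimum is 13.6 min via FIR–KEW–PIN–TOR.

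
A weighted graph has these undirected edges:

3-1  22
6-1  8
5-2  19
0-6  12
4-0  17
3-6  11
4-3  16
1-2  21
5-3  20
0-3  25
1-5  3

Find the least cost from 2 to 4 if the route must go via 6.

56

Best 2 to 6: 2 → 1 → 6 costing 29
Best 6 to 4: 6 → 3 → 4 costing 27
Total via 6: 29 + 27 = 56.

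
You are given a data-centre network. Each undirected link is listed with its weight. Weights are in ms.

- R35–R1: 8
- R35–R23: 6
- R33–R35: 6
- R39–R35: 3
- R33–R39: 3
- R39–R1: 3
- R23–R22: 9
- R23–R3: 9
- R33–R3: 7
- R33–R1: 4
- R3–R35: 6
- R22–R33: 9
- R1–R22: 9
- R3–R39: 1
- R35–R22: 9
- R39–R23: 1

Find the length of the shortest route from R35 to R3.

4 ms

Candidate routes:
R35 → R3: 6 = 6
R35 → R39 → R3: 3+1 = 4
Cheapest is R35 → R39 → R3 at 4 ms.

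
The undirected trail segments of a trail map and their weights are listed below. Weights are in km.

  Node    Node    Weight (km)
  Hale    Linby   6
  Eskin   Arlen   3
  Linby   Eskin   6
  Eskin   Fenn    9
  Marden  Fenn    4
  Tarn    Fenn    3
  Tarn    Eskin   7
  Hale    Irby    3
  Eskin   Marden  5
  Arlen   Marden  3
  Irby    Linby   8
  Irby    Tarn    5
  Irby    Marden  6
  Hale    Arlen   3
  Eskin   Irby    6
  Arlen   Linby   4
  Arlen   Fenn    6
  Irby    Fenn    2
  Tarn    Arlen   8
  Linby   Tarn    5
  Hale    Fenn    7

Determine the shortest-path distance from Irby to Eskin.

Candidate routes:
Irby → Fenn → Marden → Eskin: 2+4+5 = 11
Irby → Fenn → Eskin: 2+9 = 11
Irby → Hale → Arlen → Eskin: 3+3+3 = 9
Irby → Eskin: 6 = 6
The minimum is 6 km via Irby → Eskin.

6 km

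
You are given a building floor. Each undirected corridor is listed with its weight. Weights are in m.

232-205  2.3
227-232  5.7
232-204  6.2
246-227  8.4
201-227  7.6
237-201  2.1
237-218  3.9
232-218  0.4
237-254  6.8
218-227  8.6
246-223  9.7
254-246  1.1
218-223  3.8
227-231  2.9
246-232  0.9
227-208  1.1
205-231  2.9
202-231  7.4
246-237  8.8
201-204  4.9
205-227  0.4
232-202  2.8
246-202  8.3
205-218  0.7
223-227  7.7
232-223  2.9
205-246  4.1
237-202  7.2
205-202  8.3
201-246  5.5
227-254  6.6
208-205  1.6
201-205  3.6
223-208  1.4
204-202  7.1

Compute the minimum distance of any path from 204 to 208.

Running Dijkstra from 204:
204: 0
201: 4.9  (via 204)
232: 6.2  (via 204)
218: 6.6  (via 232)
237: 7  (via 201)
202: 7.1  (via 204)
246: 7.1  (via 232)
205: 7.3  (via 218)
227: 7.7  (via 205)
254: 8.2  (via 246)
208: 8.8  (via 227)
Shortest route: 204 → 232 → 218 → 205 → 227 → 208 = 8.8 m.

8.8 m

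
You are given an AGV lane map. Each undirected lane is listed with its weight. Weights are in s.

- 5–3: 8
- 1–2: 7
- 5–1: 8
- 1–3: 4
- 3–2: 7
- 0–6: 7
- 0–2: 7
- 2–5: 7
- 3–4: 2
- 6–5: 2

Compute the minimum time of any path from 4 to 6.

12 s

Enumerating some paths:
4–3–2–5–6: 2+7+7+2 = 18
4–3–1–2–5–6: 2+4+7+7+2 = 22
4–3–5–6: 2+8+2 = 12
4–3–1–5–6: 2+4+8+2 = 16
Cheapest is 4–3–5–6 at 12 s.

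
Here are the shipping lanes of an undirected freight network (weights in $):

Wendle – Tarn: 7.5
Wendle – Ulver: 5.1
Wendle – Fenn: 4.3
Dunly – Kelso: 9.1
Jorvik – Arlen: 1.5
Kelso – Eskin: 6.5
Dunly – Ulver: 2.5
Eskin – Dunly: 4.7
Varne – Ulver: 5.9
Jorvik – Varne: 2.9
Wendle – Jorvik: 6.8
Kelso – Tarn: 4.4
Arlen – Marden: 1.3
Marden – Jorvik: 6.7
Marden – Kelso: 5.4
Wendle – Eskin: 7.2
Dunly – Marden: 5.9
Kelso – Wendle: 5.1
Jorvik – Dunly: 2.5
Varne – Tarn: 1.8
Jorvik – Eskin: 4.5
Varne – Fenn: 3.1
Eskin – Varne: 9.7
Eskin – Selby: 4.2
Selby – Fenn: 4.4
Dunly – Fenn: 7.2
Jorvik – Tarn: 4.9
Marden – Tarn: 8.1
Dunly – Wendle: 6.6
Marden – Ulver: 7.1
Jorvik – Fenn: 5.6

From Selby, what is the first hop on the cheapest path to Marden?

Compare a few routes:
Selby–Fenn–Jorvik–Arlen–Marden: 4.4+5.6+1.5+1.3 = 12.8
Selby–Eskin–Jorvik–Arlen–Marden: 4.2+4.5+1.5+1.3 = 11.5
The minimum is $11.5 via Selby–Eskin–Jorvik–Arlen–Marden.
So from Selby the first move is to Eskin.

Eskin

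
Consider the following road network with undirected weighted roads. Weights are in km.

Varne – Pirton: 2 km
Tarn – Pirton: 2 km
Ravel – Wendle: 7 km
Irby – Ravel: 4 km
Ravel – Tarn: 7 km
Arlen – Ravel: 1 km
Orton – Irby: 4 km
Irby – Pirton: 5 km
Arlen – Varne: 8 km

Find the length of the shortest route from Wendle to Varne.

Settle nodes by increasing distance from Wendle:
Wendle: 0
Ravel: 7  (via Wendle)
Arlen: 8  (via Ravel)
Irby: 11  (via Ravel)
Tarn: 14  (via Ravel)
Orton: 15  (via Irby)
Varne: 16  (via Arlen)
Shortest route: Wendle–Ravel–Arlen–Varne = 16 km.

16 km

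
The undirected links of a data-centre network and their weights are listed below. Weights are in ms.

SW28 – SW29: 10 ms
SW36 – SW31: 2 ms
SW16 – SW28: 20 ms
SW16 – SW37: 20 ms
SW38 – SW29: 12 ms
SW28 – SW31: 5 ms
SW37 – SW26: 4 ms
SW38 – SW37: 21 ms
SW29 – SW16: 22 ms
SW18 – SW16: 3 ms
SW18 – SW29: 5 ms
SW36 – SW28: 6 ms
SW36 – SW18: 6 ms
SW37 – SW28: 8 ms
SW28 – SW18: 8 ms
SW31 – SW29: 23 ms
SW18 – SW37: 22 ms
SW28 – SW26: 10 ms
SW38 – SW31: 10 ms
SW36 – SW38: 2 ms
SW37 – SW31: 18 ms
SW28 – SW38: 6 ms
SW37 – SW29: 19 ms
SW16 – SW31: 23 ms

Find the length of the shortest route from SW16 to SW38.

Candidate routes:
SW16–SW18–SW28–SW36–SW38: 3+8+6+2 = 19
SW16–SW18–SW36–SW38: 3+6+2 = 11
SW16–SW18–SW28–SW38: 3+8+6 = 17
The minimum is 11 ms via SW16–SW18–SW36–SW38.

11 ms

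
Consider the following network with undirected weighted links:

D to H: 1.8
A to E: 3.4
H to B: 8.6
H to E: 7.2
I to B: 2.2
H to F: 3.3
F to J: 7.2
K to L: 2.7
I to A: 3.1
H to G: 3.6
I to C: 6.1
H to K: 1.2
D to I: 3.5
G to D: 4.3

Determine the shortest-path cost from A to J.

Compare a few routes:
A–I–B–H–F–J: 3.1+2.2+8.6+3.3+7.2 = 24.4
A–I–D–G–H–F–J: 3.1+3.5+4.3+3.6+3.3+7.2 = 25
A–I–D–H–F–J: 3.1+3.5+1.8+3.3+7.2 = 18.9
A–E–H–F–J: 3.4+7.2+3.3+7.2 = 21.1
Cheapest is A–I–D–H–F–J at 18.9.

18.9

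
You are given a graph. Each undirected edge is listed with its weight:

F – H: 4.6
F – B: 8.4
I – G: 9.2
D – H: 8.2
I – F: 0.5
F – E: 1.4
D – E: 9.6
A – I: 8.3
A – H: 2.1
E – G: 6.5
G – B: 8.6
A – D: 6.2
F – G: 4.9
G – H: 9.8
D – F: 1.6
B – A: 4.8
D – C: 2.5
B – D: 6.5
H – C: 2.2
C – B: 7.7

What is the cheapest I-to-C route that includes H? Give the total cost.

7.3

Shortest I→H: I–F–H = 5.1
Best H to C: H–C costing 2.2
Total via H: 5.1 + 2.2 = 7.3.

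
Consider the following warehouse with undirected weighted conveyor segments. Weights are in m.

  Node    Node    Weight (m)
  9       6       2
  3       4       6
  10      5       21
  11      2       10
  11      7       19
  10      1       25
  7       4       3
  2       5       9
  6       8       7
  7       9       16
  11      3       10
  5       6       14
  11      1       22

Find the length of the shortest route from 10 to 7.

Settle nodes by increasing distance from 10:
10: 0
5: 21  (via 10)
1: 25  (via 10)
2: 30  (via 5)
6: 35  (via 5)
9: 37  (via 6)
11: 40  (via 2)
8: 42  (via 6)
3: 50  (via 11)
7: 53  (via 9)
Shortest route: 10 → 5 → 6 → 9 → 7 = 53 m.

53 m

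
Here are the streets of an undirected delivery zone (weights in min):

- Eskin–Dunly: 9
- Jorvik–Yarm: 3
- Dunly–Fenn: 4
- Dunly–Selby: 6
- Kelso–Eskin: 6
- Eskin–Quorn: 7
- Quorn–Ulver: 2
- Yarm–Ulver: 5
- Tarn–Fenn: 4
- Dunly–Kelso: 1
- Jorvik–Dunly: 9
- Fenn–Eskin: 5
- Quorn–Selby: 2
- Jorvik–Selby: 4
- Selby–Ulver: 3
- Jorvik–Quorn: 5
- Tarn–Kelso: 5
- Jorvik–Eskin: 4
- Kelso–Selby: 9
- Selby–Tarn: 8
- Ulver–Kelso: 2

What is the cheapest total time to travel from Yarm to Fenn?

Compare a few routes:
Yarm - Jorvik - Eskin - Fenn: 3+4+5 = 12
Yarm - Ulver - Kelso - Tarn - Fenn: 5+2+5+4 = 16
The minimum is 12 min via Yarm - Jorvik - Eskin - Fenn.

12 min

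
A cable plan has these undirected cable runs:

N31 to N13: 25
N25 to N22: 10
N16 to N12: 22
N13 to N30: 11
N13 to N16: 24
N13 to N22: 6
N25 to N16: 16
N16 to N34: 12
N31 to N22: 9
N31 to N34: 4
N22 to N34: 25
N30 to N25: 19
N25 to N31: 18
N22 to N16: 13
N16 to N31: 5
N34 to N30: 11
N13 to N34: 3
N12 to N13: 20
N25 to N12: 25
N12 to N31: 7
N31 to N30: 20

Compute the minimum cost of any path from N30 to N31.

15

Shortest distances from N30:
N30: 0
N34: 11  (via N30)
N13: 11  (via N30)
N31: 15  (via N34)
Shortest route: N30–N34–N31 = 15.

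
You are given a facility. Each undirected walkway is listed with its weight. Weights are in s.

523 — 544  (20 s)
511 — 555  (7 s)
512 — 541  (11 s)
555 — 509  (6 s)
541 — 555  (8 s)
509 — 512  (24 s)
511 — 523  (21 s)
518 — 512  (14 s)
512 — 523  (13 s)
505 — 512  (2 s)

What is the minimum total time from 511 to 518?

Compare a few routes:
511–555–509–512–518: 7+6+24+14 = 51
511–555–541–512–518: 7+8+11+14 = 40
511–523–512–518: 21+13+14 = 48
Cheapest is 511–555–541–512–518 at 40 s.

40 s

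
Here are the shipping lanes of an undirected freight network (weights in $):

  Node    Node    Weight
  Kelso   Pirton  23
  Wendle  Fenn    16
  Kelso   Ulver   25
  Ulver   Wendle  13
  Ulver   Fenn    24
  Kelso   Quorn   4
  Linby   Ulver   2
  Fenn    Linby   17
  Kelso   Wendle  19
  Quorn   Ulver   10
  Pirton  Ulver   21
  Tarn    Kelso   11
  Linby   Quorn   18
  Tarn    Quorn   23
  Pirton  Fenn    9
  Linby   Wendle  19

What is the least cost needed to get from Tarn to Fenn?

$43

Candidate routes:
Tarn–Kelso–Pirton–Fenn: 11+23+9 = 43
Tarn–Kelso–Quorn–Ulver–Linby–Fenn: 11+4+10+2+17 = 44
Tarn–Kelso–Wendle–Fenn: 11+19+16 = 46
Cheapest is Tarn–Kelso–Pirton–Fenn at $43.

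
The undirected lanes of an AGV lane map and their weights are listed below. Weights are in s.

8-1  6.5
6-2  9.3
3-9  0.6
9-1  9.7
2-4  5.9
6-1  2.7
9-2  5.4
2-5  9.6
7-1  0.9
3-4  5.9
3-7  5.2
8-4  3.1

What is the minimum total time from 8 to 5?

Compare a few routes:
8 - 4 - 2 - 5: 3.1+5.9+9.6 = 18.6
8 - 1 - 6 - 2 - 5: 6.5+2.7+9.3+9.6 = 28.1
8 - 4 - 3 - 9 - 2 - 5: 3.1+5.9+0.6+5.4+9.6 = 24.6
Cheapest is 8 - 4 - 2 - 5 at 18.6 s.

18.6 s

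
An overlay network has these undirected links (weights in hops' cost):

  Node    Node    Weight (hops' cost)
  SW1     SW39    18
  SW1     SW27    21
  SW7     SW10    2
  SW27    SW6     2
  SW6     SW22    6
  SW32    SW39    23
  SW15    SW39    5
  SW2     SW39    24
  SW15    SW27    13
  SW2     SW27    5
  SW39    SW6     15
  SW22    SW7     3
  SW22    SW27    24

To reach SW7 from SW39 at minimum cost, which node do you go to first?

Enumerating some paths:
SW39 - SW6 - SW22 - SW7: 15+6+3 = 24
SW39 - SW15 - SW27 - SW6 - SW22 - SW7: 5+13+2+6+3 = 29
SW39 - SW2 - SW27 - SW6 - SW22 - SW7: 24+5+2+6+3 = 40
The minimum is 24 hops' cost via SW39 - SW6 - SW22 - SW7.
So from SW39 the first move is to SW6.

SW6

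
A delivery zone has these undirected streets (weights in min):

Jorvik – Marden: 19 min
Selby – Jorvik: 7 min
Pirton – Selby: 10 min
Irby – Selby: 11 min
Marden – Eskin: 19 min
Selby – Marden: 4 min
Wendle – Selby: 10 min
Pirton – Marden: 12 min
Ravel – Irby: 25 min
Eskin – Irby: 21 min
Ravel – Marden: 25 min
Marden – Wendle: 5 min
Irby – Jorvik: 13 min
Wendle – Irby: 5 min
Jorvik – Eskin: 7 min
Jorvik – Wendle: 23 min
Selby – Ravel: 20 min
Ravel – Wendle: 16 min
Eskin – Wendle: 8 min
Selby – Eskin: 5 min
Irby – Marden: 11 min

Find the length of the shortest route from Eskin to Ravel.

24 min

Compare a few routes:
Eskin–Selby–Ravel: 5+20 = 25
Eskin–Wendle–Ravel: 8+16 = 24
Eskin–Selby–Marden–Wendle–Ravel: 5+4+5+16 = 30
The minimum is 24 min via Eskin–Wendle–Ravel.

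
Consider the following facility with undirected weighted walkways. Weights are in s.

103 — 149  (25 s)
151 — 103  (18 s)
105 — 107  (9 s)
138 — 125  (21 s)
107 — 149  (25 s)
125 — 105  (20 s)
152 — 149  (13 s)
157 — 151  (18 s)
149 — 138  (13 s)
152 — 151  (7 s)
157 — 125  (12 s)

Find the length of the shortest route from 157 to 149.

38 s

Running Dijkstra from 157:
157: 0
125: 12  (via 157)
151: 18  (via 157)
152: 25  (via 151)
105: 32  (via 125)
138: 33  (via 125)
103: 36  (via 151)
149: 38  (via 152)
Shortest route: 157 → 151 → 152 → 149 = 38 s.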